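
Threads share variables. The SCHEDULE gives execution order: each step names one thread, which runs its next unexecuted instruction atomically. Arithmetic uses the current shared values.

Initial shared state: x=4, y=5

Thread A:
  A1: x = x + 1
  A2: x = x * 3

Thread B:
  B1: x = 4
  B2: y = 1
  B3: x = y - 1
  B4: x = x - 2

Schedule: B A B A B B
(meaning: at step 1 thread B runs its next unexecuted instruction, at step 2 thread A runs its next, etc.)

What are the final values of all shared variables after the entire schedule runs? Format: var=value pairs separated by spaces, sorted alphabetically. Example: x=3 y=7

Step 1: thread B executes B1 (x = 4). Shared: x=4 y=5. PCs: A@0 B@1
Step 2: thread A executes A1 (x = x + 1). Shared: x=5 y=5. PCs: A@1 B@1
Step 3: thread B executes B2 (y = 1). Shared: x=5 y=1. PCs: A@1 B@2
Step 4: thread A executes A2 (x = x * 3). Shared: x=15 y=1. PCs: A@2 B@2
Step 5: thread B executes B3 (x = y - 1). Shared: x=0 y=1. PCs: A@2 B@3
Step 6: thread B executes B4 (x = x - 2). Shared: x=-2 y=1. PCs: A@2 B@4

Answer: x=-2 y=1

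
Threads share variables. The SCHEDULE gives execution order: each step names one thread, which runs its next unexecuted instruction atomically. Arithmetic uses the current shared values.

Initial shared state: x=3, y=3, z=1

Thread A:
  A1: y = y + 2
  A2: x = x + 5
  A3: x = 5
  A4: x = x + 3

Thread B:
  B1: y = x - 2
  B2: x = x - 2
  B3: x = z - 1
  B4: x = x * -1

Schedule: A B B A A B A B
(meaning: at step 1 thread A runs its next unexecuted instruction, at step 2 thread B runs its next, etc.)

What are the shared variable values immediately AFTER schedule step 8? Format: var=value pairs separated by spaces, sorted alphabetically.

Step 1: thread A executes A1 (y = y + 2). Shared: x=3 y=5 z=1. PCs: A@1 B@0
Step 2: thread B executes B1 (y = x - 2). Shared: x=3 y=1 z=1. PCs: A@1 B@1
Step 3: thread B executes B2 (x = x - 2). Shared: x=1 y=1 z=1. PCs: A@1 B@2
Step 4: thread A executes A2 (x = x + 5). Shared: x=6 y=1 z=1. PCs: A@2 B@2
Step 5: thread A executes A3 (x = 5). Shared: x=5 y=1 z=1. PCs: A@3 B@2
Step 6: thread B executes B3 (x = z - 1). Shared: x=0 y=1 z=1. PCs: A@3 B@3
Step 7: thread A executes A4 (x = x + 3). Shared: x=3 y=1 z=1. PCs: A@4 B@3
Step 8: thread B executes B4 (x = x * -1). Shared: x=-3 y=1 z=1. PCs: A@4 B@4

Answer: x=-3 y=1 z=1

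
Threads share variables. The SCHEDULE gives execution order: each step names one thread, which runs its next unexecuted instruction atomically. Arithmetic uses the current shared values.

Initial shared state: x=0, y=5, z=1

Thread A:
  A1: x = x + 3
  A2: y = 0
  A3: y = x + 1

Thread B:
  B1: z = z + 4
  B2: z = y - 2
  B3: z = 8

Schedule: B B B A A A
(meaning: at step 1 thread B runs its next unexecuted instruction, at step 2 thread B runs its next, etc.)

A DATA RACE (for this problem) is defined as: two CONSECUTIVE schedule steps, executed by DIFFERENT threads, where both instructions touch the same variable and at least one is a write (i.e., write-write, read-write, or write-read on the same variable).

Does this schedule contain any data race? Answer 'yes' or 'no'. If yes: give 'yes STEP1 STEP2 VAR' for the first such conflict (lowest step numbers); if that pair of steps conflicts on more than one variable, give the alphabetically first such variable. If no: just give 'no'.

Answer: no

Derivation:
Steps 1,2: same thread (B). No race.
Steps 2,3: same thread (B). No race.
Steps 3,4: B(r=-,w=z) vs A(r=x,w=x). No conflict.
Steps 4,5: same thread (A). No race.
Steps 5,6: same thread (A). No race.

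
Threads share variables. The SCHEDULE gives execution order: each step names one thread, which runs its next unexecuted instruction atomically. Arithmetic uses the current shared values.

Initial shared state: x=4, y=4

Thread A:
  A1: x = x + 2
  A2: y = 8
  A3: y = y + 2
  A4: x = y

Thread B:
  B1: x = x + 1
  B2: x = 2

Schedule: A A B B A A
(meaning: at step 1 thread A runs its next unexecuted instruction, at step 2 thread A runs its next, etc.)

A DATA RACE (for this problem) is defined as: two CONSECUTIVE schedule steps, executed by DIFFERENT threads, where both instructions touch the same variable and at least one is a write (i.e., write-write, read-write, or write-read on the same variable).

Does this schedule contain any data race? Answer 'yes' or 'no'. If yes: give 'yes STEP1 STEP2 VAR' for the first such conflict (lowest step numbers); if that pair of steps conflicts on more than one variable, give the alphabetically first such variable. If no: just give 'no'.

Answer: no

Derivation:
Steps 1,2: same thread (A). No race.
Steps 2,3: A(r=-,w=y) vs B(r=x,w=x). No conflict.
Steps 3,4: same thread (B). No race.
Steps 4,5: B(r=-,w=x) vs A(r=y,w=y). No conflict.
Steps 5,6: same thread (A). No race.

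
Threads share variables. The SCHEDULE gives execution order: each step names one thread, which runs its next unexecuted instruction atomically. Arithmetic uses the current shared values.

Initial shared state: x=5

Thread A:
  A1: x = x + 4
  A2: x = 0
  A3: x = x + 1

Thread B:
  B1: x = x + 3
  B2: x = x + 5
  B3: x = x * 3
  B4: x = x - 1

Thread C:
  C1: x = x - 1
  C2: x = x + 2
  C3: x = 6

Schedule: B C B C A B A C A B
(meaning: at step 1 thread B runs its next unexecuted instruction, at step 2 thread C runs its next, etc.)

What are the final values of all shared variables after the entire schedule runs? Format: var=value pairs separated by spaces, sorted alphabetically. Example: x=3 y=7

Answer: x=6

Derivation:
Step 1: thread B executes B1 (x = x + 3). Shared: x=8. PCs: A@0 B@1 C@0
Step 2: thread C executes C1 (x = x - 1). Shared: x=7. PCs: A@0 B@1 C@1
Step 3: thread B executes B2 (x = x + 5). Shared: x=12. PCs: A@0 B@2 C@1
Step 4: thread C executes C2 (x = x + 2). Shared: x=14. PCs: A@0 B@2 C@2
Step 5: thread A executes A1 (x = x + 4). Shared: x=18. PCs: A@1 B@2 C@2
Step 6: thread B executes B3 (x = x * 3). Shared: x=54. PCs: A@1 B@3 C@2
Step 7: thread A executes A2 (x = 0). Shared: x=0. PCs: A@2 B@3 C@2
Step 8: thread C executes C3 (x = 6). Shared: x=6. PCs: A@2 B@3 C@3
Step 9: thread A executes A3 (x = x + 1). Shared: x=7. PCs: A@3 B@3 C@3
Step 10: thread B executes B4 (x = x - 1). Shared: x=6. PCs: A@3 B@4 C@3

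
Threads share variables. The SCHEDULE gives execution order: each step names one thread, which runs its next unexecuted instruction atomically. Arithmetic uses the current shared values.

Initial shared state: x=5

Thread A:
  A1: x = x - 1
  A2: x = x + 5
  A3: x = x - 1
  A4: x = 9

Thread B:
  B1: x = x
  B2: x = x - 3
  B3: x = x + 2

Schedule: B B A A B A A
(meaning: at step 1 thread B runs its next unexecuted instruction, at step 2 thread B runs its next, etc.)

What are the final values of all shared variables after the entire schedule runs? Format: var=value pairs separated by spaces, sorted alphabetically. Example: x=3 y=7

Answer: x=9

Derivation:
Step 1: thread B executes B1 (x = x). Shared: x=5. PCs: A@0 B@1
Step 2: thread B executes B2 (x = x - 3). Shared: x=2. PCs: A@0 B@2
Step 3: thread A executes A1 (x = x - 1). Shared: x=1. PCs: A@1 B@2
Step 4: thread A executes A2 (x = x + 5). Shared: x=6. PCs: A@2 B@2
Step 5: thread B executes B3 (x = x + 2). Shared: x=8. PCs: A@2 B@3
Step 6: thread A executes A3 (x = x - 1). Shared: x=7. PCs: A@3 B@3
Step 7: thread A executes A4 (x = 9). Shared: x=9. PCs: A@4 B@3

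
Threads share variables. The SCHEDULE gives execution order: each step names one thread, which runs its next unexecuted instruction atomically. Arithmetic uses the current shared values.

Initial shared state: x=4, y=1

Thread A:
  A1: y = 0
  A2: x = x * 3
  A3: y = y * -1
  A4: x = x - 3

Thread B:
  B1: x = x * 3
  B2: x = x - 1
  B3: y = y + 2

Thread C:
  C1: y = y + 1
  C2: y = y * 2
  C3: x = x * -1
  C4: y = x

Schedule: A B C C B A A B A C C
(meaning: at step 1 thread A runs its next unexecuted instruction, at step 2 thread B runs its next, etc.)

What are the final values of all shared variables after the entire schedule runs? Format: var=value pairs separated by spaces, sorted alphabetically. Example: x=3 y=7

Answer: x=-30 y=-30

Derivation:
Step 1: thread A executes A1 (y = 0). Shared: x=4 y=0. PCs: A@1 B@0 C@0
Step 2: thread B executes B1 (x = x * 3). Shared: x=12 y=0. PCs: A@1 B@1 C@0
Step 3: thread C executes C1 (y = y + 1). Shared: x=12 y=1. PCs: A@1 B@1 C@1
Step 4: thread C executes C2 (y = y * 2). Shared: x=12 y=2. PCs: A@1 B@1 C@2
Step 5: thread B executes B2 (x = x - 1). Shared: x=11 y=2. PCs: A@1 B@2 C@2
Step 6: thread A executes A2 (x = x * 3). Shared: x=33 y=2. PCs: A@2 B@2 C@2
Step 7: thread A executes A3 (y = y * -1). Shared: x=33 y=-2. PCs: A@3 B@2 C@2
Step 8: thread B executes B3 (y = y + 2). Shared: x=33 y=0. PCs: A@3 B@3 C@2
Step 9: thread A executes A4 (x = x - 3). Shared: x=30 y=0. PCs: A@4 B@3 C@2
Step 10: thread C executes C3 (x = x * -1). Shared: x=-30 y=0. PCs: A@4 B@3 C@3
Step 11: thread C executes C4 (y = x). Shared: x=-30 y=-30. PCs: A@4 B@3 C@4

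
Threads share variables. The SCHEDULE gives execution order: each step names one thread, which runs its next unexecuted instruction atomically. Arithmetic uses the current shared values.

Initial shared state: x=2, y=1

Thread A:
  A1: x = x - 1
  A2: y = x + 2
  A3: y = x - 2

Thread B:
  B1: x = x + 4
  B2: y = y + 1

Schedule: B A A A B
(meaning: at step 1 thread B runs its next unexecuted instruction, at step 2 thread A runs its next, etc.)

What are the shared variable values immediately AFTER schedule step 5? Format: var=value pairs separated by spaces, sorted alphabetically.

Answer: x=5 y=4

Derivation:
Step 1: thread B executes B1 (x = x + 4). Shared: x=6 y=1. PCs: A@0 B@1
Step 2: thread A executes A1 (x = x - 1). Shared: x=5 y=1. PCs: A@1 B@1
Step 3: thread A executes A2 (y = x + 2). Shared: x=5 y=7. PCs: A@2 B@1
Step 4: thread A executes A3 (y = x - 2). Shared: x=5 y=3. PCs: A@3 B@1
Step 5: thread B executes B2 (y = y + 1). Shared: x=5 y=4. PCs: A@3 B@2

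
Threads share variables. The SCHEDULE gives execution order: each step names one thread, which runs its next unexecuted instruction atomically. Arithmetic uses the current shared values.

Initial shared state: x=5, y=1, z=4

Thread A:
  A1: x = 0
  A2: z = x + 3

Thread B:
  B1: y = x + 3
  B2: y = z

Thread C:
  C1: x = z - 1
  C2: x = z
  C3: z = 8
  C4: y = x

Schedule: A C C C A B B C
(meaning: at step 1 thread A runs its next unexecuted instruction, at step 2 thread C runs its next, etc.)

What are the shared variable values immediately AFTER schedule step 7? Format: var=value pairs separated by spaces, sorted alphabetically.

Answer: x=4 y=7 z=7

Derivation:
Step 1: thread A executes A1 (x = 0). Shared: x=0 y=1 z=4. PCs: A@1 B@0 C@0
Step 2: thread C executes C1 (x = z - 1). Shared: x=3 y=1 z=4. PCs: A@1 B@0 C@1
Step 3: thread C executes C2 (x = z). Shared: x=4 y=1 z=4. PCs: A@1 B@0 C@2
Step 4: thread C executes C3 (z = 8). Shared: x=4 y=1 z=8. PCs: A@1 B@0 C@3
Step 5: thread A executes A2 (z = x + 3). Shared: x=4 y=1 z=7. PCs: A@2 B@0 C@3
Step 6: thread B executes B1 (y = x + 3). Shared: x=4 y=7 z=7. PCs: A@2 B@1 C@3
Step 7: thread B executes B2 (y = z). Shared: x=4 y=7 z=7. PCs: A@2 B@2 C@3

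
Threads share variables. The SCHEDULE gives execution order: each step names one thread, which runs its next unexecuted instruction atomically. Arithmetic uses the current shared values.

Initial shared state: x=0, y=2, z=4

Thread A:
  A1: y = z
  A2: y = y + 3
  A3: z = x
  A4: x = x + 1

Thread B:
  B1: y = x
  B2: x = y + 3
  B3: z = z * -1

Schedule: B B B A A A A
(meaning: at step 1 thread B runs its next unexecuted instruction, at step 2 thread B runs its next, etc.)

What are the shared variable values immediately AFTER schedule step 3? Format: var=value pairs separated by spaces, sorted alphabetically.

Answer: x=3 y=0 z=-4

Derivation:
Step 1: thread B executes B1 (y = x). Shared: x=0 y=0 z=4. PCs: A@0 B@1
Step 2: thread B executes B2 (x = y + 3). Shared: x=3 y=0 z=4. PCs: A@0 B@2
Step 3: thread B executes B3 (z = z * -1). Shared: x=3 y=0 z=-4. PCs: A@0 B@3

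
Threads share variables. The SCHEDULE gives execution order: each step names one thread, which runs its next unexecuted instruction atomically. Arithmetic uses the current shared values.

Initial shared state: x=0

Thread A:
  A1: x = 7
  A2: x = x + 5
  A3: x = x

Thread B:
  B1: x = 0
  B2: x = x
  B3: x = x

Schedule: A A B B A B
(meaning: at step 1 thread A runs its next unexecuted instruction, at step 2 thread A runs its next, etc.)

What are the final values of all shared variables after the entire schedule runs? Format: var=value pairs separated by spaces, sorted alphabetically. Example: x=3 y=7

Answer: x=0

Derivation:
Step 1: thread A executes A1 (x = 7). Shared: x=7. PCs: A@1 B@0
Step 2: thread A executes A2 (x = x + 5). Shared: x=12. PCs: A@2 B@0
Step 3: thread B executes B1 (x = 0). Shared: x=0. PCs: A@2 B@1
Step 4: thread B executes B2 (x = x). Shared: x=0. PCs: A@2 B@2
Step 5: thread A executes A3 (x = x). Shared: x=0. PCs: A@3 B@2
Step 6: thread B executes B3 (x = x). Shared: x=0. PCs: A@3 B@3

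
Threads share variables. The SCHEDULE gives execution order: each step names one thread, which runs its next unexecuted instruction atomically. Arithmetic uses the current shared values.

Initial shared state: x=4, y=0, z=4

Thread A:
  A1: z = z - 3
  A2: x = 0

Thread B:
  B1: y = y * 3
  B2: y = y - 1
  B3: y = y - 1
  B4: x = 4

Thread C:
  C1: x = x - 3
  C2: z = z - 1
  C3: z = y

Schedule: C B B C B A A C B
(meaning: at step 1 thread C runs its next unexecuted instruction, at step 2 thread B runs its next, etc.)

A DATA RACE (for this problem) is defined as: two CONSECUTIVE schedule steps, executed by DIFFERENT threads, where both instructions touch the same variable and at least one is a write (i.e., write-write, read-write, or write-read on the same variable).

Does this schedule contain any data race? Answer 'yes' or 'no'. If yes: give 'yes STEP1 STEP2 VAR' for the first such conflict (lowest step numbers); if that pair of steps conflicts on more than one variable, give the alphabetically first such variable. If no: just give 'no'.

Answer: no

Derivation:
Steps 1,2: C(r=x,w=x) vs B(r=y,w=y). No conflict.
Steps 2,3: same thread (B). No race.
Steps 3,4: B(r=y,w=y) vs C(r=z,w=z). No conflict.
Steps 4,5: C(r=z,w=z) vs B(r=y,w=y). No conflict.
Steps 5,6: B(r=y,w=y) vs A(r=z,w=z). No conflict.
Steps 6,7: same thread (A). No race.
Steps 7,8: A(r=-,w=x) vs C(r=y,w=z). No conflict.
Steps 8,9: C(r=y,w=z) vs B(r=-,w=x). No conflict.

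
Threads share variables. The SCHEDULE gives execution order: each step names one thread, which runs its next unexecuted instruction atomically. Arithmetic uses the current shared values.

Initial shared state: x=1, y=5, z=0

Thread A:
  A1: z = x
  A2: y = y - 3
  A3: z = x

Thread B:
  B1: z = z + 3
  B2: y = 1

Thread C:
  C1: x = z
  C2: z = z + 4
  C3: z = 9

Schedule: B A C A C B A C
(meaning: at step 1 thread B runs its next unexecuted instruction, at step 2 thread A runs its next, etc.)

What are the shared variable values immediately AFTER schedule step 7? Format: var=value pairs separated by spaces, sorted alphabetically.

Step 1: thread B executes B1 (z = z + 3). Shared: x=1 y=5 z=3. PCs: A@0 B@1 C@0
Step 2: thread A executes A1 (z = x). Shared: x=1 y=5 z=1. PCs: A@1 B@1 C@0
Step 3: thread C executes C1 (x = z). Shared: x=1 y=5 z=1. PCs: A@1 B@1 C@1
Step 4: thread A executes A2 (y = y - 3). Shared: x=1 y=2 z=1. PCs: A@2 B@1 C@1
Step 5: thread C executes C2 (z = z + 4). Shared: x=1 y=2 z=5. PCs: A@2 B@1 C@2
Step 6: thread B executes B2 (y = 1). Shared: x=1 y=1 z=5. PCs: A@2 B@2 C@2
Step 7: thread A executes A3 (z = x). Shared: x=1 y=1 z=1. PCs: A@3 B@2 C@2

Answer: x=1 y=1 z=1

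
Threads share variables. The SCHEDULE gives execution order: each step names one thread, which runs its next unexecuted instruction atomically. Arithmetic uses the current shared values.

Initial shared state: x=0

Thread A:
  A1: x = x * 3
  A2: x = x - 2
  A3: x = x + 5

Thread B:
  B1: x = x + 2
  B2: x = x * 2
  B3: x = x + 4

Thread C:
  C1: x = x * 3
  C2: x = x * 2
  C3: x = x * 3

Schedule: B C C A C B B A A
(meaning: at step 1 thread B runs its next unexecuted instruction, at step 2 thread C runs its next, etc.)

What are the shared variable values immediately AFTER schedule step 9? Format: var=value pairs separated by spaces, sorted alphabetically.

Step 1: thread B executes B1 (x = x + 2). Shared: x=2. PCs: A@0 B@1 C@0
Step 2: thread C executes C1 (x = x * 3). Shared: x=6. PCs: A@0 B@1 C@1
Step 3: thread C executes C2 (x = x * 2). Shared: x=12. PCs: A@0 B@1 C@2
Step 4: thread A executes A1 (x = x * 3). Shared: x=36. PCs: A@1 B@1 C@2
Step 5: thread C executes C3 (x = x * 3). Shared: x=108. PCs: A@1 B@1 C@3
Step 6: thread B executes B2 (x = x * 2). Shared: x=216. PCs: A@1 B@2 C@3
Step 7: thread B executes B3 (x = x + 4). Shared: x=220. PCs: A@1 B@3 C@3
Step 8: thread A executes A2 (x = x - 2). Shared: x=218. PCs: A@2 B@3 C@3
Step 9: thread A executes A3 (x = x + 5). Shared: x=223. PCs: A@3 B@3 C@3

Answer: x=223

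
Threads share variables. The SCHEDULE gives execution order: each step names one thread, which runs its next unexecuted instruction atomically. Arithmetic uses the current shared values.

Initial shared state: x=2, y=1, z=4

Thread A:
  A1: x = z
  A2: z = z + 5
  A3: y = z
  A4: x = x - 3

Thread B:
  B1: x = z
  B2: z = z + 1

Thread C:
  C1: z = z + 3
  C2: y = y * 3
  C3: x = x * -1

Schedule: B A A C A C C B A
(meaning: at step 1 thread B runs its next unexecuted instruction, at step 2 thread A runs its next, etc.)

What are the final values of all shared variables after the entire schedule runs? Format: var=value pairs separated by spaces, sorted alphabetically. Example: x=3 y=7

Answer: x=-7 y=36 z=13

Derivation:
Step 1: thread B executes B1 (x = z). Shared: x=4 y=1 z=4. PCs: A@0 B@1 C@0
Step 2: thread A executes A1 (x = z). Shared: x=4 y=1 z=4. PCs: A@1 B@1 C@0
Step 3: thread A executes A2 (z = z + 5). Shared: x=4 y=1 z=9. PCs: A@2 B@1 C@0
Step 4: thread C executes C1 (z = z + 3). Shared: x=4 y=1 z=12. PCs: A@2 B@1 C@1
Step 5: thread A executes A3 (y = z). Shared: x=4 y=12 z=12. PCs: A@3 B@1 C@1
Step 6: thread C executes C2 (y = y * 3). Shared: x=4 y=36 z=12. PCs: A@3 B@1 C@2
Step 7: thread C executes C3 (x = x * -1). Shared: x=-4 y=36 z=12. PCs: A@3 B@1 C@3
Step 8: thread B executes B2 (z = z + 1). Shared: x=-4 y=36 z=13. PCs: A@3 B@2 C@3
Step 9: thread A executes A4 (x = x - 3). Shared: x=-7 y=36 z=13. PCs: A@4 B@2 C@3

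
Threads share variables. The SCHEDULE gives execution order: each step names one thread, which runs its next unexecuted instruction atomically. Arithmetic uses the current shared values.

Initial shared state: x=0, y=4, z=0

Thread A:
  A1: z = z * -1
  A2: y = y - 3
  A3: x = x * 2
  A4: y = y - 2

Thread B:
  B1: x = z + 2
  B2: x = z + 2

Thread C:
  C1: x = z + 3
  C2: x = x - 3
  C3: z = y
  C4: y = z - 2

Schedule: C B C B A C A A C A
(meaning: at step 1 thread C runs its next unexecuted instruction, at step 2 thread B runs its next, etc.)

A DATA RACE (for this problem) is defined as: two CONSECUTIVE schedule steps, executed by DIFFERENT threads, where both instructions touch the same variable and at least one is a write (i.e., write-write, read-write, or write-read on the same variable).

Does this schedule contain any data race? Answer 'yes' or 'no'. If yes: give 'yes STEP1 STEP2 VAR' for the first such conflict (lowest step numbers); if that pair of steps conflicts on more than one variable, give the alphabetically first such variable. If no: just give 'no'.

Answer: yes 1 2 x

Derivation:
Steps 1,2: C(x = z + 3) vs B(x = z + 2). RACE on x (W-W).
Steps 2,3: B(x = z + 2) vs C(x = x - 3). RACE on x (W-W).
Steps 3,4: C(x = x - 3) vs B(x = z + 2). RACE on x (W-W).
Steps 4,5: B(x = z + 2) vs A(z = z * -1). RACE on z (R-W).
Steps 5,6: A(z = z * -1) vs C(z = y). RACE on z (W-W).
Steps 6,7: C(z = y) vs A(y = y - 3). RACE on y (R-W).
Steps 7,8: same thread (A). No race.
Steps 8,9: A(r=x,w=x) vs C(r=z,w=y). No conflict.
Steps 9,10: C(y = z - 2) vs A(y = y - 2). RACE on y (W-W).
First conflict at steps 1,2.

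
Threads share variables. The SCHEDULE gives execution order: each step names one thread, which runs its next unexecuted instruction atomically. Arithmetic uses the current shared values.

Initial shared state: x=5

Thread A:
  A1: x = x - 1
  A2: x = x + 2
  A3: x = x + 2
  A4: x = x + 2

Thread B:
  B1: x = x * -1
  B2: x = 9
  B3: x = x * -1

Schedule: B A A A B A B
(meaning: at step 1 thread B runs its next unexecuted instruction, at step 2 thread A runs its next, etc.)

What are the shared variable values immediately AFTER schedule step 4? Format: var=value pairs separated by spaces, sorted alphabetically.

Step 1: thread B executes B1 (x = x * -1). Shared: x=-5. PCs: A@0 B@1
Step 2: thread A executes A1 (x = x - 1). Shared: x=-6. PCs: A@1 B@1
Step 3: thread A executes A2 (x = x + 2). Shared: x=-4. PCs: A@2 B@1
Step 4: thread A executes A3 (x = x + 2). Shared: x=-2. PCs: A@3 B@1

Answer: x=-2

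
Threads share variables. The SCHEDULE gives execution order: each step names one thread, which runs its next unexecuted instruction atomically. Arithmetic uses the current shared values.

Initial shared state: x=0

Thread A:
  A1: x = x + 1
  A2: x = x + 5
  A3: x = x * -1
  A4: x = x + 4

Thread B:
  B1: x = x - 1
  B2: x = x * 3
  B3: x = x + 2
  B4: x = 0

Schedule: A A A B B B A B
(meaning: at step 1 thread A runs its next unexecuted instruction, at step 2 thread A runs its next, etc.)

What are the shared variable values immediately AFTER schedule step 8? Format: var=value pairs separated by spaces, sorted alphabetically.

Step 1: thread A executes A1 (x = x + 1). Shared: x=1. PCs: A@1 B@0
Step 2: thread A executes A2 (x = x + 5). Shared: x=6. PCs: A@2 B@0
Step 3: thread A executes A3 (x = x * -1). Shared: x=-6. PCs: A@3 B@0
Step 4: thread B executes B1 (x = x - 1). Shared: x=-7. PCs: A@3 B@1
Step 5: thread B executes B2 (x = x * 3). Shared: x=-21. PCs: A@3 B@2
Step 6: thread B executes B3 (x = x + 2). Shared: x=-19. PCs: A@3 B@3
Step 7: thread A executes A4 (x = x + 4). Shared: x=-15. PCs: A@4 B@3
Step 8: thread B executes B4 (x = 0). Shared: x=0. PCs: A@4 B@4

Answer: x=0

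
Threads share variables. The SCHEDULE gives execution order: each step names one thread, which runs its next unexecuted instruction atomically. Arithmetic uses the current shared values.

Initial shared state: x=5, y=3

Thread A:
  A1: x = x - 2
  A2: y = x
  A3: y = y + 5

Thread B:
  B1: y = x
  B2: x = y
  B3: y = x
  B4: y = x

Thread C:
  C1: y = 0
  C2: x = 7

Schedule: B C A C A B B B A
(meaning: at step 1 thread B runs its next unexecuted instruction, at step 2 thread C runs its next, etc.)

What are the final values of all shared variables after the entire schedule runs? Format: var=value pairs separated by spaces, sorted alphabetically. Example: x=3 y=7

Answer: x=7 y=12

Derivation:
Step 1: thread B executes B1 (y = x). Shared: x=5 y=5. PCs: A@0 B@1 C@0
Step 2: thread C executes C1 (y = 0). Shared: x=5 y=0. PCs: A@0 B@1 C@1
Step 3: thread A executes A1 (x = x - 2). Shared: x=3 y=0. PCs: A@1 B@1 C@1
Step 4: thread C executes C2 (x = 7). Shared: x=7 y=0. PCs: A@1 B@1 C@2
Step 5: thread A executes A2 (y = x). Shared: x=7 y=7. PCs: A@2 B@1 C@2
Step 6: thread B executes B2 (x = y). Shared: x=7 y=7. PCs: A@2 B@2 C@2
Step 7: thread B executes B3 (y = x). Shared: x=7 y=7. PCs: A@2 B@3 C@2
Step 8: thread B executes B4 (y = x). Shared: x=7 y=7. PCs: A@2 B@4 C@2
Step 9: thread A executes A3 (y = y + 5). Shared: x=7 y=12. PCs: A@3 B@4 C@2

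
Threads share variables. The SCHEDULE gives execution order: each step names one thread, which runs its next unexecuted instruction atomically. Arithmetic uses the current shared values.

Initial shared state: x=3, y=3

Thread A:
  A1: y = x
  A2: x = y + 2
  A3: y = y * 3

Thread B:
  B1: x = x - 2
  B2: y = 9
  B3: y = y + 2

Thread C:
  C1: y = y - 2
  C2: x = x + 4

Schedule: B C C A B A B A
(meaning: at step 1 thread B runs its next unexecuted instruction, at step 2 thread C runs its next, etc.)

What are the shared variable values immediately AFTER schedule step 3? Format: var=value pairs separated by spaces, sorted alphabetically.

Answer: x=5 y=1

Derivation:
Step 1: thread B executes B1 (x = x - 2). Shared: x=1 y=3. PCs: A@0 B@1 C@0
Step 2: thread C executes C1 (y = y - 2). Shared: x=1 y=1. PCs: A@0 B@1 C@1
Step 3: thread C executes C2 (x = x + 4). Shared: x=5 y=1. PCs: A@0 B@1 C@2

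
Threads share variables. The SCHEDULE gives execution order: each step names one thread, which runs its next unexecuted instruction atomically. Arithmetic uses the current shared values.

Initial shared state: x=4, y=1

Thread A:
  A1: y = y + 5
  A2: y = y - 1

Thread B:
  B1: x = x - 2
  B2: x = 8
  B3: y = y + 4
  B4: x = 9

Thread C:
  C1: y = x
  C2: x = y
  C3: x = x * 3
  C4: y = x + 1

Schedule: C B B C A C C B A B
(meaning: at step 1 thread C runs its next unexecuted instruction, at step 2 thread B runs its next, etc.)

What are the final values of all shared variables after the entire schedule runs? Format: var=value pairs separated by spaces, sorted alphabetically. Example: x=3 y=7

Step 1: thread C executes C1 (y = x). Shared: x=4 y=4. PCs: A@0 B@0 C@1
Step 2: thread B executes B1 (x = x - 2). Shared: x=2 y=4. PCs: A@0 B@1 C@1
Step 3: thread B executes B2 (x = 8). Shared: x=8 y=4. PCs: A@0 B@2 C@1
Step 4: thread C executes C2 (x = y). Shared: x=4 y=4. PCs: A@0 B@2 C@2
Step 5: thread A executes A1 (y = y + 5). Shared: x=4 y=9. PCs: A@1 B@2 C@2
Step 6: thread C executes C3 (x = x * 3). Shared: x=12 y=9. PCs: A@1 B@2 C@3
Step 7: thread C executes C4 (y = x + 1). Shared: x=12 y=13. PCs: A@1 B@2 C@4
Step 8: thread B executes B3 (y = y + 4). Shared: x=12 y=17. PCs: A@1 B@3 C@4
Step 9: thread A executes A2 (y = y - 1). Shared: x=12 y=16. PCs: A@2 B@3 C@4
Step 10: thread B executes B4 (x = 9). Shared: x=9 y=16. PCs: A@2 B@4 C@4

Answer: x=9 y=16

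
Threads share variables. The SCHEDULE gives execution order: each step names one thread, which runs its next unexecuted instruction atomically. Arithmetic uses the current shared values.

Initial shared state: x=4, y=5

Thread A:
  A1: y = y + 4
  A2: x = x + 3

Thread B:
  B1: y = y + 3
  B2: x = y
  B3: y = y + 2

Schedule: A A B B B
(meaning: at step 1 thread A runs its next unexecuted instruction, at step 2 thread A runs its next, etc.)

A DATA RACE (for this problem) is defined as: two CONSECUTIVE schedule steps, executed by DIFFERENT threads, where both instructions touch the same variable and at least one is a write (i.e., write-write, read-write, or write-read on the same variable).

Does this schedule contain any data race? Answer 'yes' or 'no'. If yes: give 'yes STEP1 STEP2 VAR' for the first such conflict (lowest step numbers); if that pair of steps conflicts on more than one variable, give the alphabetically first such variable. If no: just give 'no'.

Steps 1,2: same thread (A). No race.
Steps 2,3: A(r=x,w=x) vs B(r=y,w=y). No conflict.
Steps 3,4: same thread (B). No race.
Steps 4,5: same thread (B). No race.

Answer: no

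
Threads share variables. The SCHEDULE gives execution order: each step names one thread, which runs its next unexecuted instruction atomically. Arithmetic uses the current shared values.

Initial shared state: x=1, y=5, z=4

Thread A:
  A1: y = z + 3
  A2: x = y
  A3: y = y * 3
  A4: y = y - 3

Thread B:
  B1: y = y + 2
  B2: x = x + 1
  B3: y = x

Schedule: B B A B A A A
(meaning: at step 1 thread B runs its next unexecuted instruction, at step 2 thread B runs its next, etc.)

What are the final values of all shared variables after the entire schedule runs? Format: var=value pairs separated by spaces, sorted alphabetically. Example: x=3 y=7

Step 1: thread B executes B1 (y = y + 2). Shared: x=1 y=7 z=4. PCs: A@0 B@1
Step 2: thread B executes B2 (x = x + 1). Shared: x=2 y=7 z=4. PCs: A@0 B@2
Step 3: thread A executes A1 (y = z + 3). Shared: x=2 y=7 z=4. PCs: A@1 B@2
Step 4: thread B executes B3 (y = x). Shared: x=2 y=2 z=4. PCs: A@1 B@3
Step 5: thread A executes A2 (x = y). Shared: x=2 y=2 z=4. PCs: A@2 B@3
Step 6: thread A executes A3 (y = y * 3). Shared: x=2 y=6 z=4. PCs: A@3 B@3
Step 7: thread A executes A4 (y = y - 3). Shared: x=2 y=3 z=4. PCs: A@4 B@3

Answer: x=2 y=3 z=4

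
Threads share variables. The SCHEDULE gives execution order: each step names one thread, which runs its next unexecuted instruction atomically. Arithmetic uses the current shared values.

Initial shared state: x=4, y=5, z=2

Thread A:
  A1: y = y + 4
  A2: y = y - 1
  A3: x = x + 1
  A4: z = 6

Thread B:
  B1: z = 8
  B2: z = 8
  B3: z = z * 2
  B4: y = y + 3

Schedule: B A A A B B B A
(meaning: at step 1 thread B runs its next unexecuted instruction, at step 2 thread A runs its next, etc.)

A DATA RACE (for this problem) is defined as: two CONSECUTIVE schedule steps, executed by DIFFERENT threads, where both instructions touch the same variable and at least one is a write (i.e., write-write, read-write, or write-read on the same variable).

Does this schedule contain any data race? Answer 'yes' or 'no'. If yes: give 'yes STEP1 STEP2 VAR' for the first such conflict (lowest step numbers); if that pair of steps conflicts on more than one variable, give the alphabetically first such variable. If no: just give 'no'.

Answer: no

Derivation:
Steps 1,2: B(r=-,w=z) vs A(r=y,w=y). No conflict.
Steps 2,3: same thread (A). No race.
Steps 3,4: same thread (A). No race.
Steps 4,5: A(r=x,w=x) vs B(r=-,w=z). No conflict.
Steps 5,6: same thread (B). No race.
Steps 6,7: same thread (B). No race.
Steps 7,8: B(r=y,w=y) vs A(r=-,w=z). No conflict.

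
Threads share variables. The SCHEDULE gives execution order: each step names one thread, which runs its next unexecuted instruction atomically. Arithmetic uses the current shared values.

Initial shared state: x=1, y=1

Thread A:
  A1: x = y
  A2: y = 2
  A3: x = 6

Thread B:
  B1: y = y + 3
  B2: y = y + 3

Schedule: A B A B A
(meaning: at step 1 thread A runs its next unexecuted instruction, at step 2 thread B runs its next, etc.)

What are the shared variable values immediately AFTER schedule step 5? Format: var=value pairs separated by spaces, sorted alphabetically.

Answer: x=6 y=5

Derivation:
Step 1: thread A executes A1 (x = y). Shared: x=1 y=1. PCs: A@1 B@0
Step 2: thread B executes B1 (y = y + 3). Shared: x=1 y=4. PCs: A@1 B@1
Step 3: thread A executes A2 (y = 2). Shared: x=1 y=2. PCs: A@2 B@1
Step 4: thread B executes B2 (y = y + 3). Shared: x=1 y=5. PCs: A@2 B@2
Step 5: thread A executes A3 (x = 6). Shared: x=6 y=5. PCs: A@3 B@2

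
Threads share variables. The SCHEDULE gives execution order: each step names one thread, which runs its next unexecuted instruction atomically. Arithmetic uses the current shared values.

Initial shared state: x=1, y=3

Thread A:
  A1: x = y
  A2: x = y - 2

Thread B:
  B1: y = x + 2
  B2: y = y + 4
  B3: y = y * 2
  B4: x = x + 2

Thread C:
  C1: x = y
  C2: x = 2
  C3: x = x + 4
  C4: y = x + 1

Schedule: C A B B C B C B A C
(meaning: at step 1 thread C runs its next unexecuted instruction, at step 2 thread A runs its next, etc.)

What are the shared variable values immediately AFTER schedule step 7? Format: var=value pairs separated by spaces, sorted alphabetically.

Step 1: thread C executes C1 (x = y). Shared: x=3 y=3. PCs: A@0 B@0 C@1
Step 2: thread A executes A1 (x = y). Shared: x=3 y=3. PCs: A@1 B@0 C@1
Step 3: thread B executes B1 (y = x + 2). Shared: x=3 y=5. PCs: A@1 B@1 C@1
Step 4: thread B executes B2 (y = y + 4). Shared: x=3 y=9. PCs: A@1 B@2 C@1
Step 5: thread C executes C2 (x = 2). Shared: x=2 y=9. PCs: A@1 B@2 C@2
Step 6: thread B executes B3 (y = y * 2). Shared: x=2 y=18. PCs: A@1 B@3 C@2
Step 7: thread C executes C3 (x = x + 4). Shared: x=6 y=18. PCs: A@1 B@3 C@3

Answer: x=6 y=18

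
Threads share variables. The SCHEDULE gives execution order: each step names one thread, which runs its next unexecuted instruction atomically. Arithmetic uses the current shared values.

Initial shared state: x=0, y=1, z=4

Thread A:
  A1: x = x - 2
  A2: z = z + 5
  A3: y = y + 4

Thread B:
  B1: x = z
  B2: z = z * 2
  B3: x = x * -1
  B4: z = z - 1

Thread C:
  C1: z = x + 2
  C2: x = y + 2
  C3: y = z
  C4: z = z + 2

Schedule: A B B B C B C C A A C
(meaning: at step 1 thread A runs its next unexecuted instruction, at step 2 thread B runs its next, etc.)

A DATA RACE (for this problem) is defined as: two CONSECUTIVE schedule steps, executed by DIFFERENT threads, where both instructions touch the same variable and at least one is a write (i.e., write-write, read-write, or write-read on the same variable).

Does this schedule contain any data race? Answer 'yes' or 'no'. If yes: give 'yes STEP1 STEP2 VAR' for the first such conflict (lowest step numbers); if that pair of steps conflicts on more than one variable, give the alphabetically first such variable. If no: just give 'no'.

Answer: yes 1 2 x

Derivation:
Steps 1,2: A(x = x - 2) vs B(x = z). RACE on x (W-W).
Steps 2,3: same thread (B). No race.
Steps 3,4: same thread (B). No race.
Steps 4,5: B(x = x * -1) vs C(z = x + 2). RACE on x (W-R).
Steps 5,6: C(z = x + 2) vs B(z = z - 1). RACE on z (W-W).
Steps 6,7: B(r=z,w=z) vs C(r=y,w=x). No conflict.
Steps 7,8: same thread (C). No race.
Steps 8,9: C(y = z) vs A(z = z + 5). RACE on z (R-W).
Steps 9,10: same thread (A). No race.
Steps 10,11: A(r=y,w=y) vs C(r=z,w=z). No conflict.
First conflict at steps 1,2.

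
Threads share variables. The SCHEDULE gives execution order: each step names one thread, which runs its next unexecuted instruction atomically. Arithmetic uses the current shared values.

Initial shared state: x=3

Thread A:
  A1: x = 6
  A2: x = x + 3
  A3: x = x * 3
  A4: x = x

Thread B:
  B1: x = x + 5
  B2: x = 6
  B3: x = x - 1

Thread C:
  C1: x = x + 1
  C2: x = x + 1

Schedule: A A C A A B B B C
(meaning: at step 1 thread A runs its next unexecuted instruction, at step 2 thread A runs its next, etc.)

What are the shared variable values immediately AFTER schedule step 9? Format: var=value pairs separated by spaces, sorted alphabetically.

Step 1: thread A executes A1 (x = 6). Shared: x=6. PCs: A@1 B@0 C@0
Step 2: thread A executes A2 (x = x + 3). Shared: x=9. PCs: A@2 B@0 C@0
Step 3: thread C executes C1 (x = x + 1). Shared: x=10. PCs: A@2 B@0 C@1
Step 4: thread A executes A3 (x = x * 3). Shared: x=30. PCs: A@3 B@0 C@1
Step 5: thread A executes A4 (x = x). Shared: x=30. PCs: A@4 B@0 C@1
Step 6: thread B executes B1 (x = x + 5). Shared: x=35. PCs: A@4 B@1 C@1
Step 7: thread B executes B2 (x = 6). Shared: x=6. PCs: A@4 B@2 C@1
Step 8: thread B executes B3 (x = x - 1). Shared: x=5. PCs: A@4 B@3 C@1
Step 9: thread C executes C2 (x = x + 1). Shared: x=6. PCs: A@4 B@3 C@2

Answer: x=6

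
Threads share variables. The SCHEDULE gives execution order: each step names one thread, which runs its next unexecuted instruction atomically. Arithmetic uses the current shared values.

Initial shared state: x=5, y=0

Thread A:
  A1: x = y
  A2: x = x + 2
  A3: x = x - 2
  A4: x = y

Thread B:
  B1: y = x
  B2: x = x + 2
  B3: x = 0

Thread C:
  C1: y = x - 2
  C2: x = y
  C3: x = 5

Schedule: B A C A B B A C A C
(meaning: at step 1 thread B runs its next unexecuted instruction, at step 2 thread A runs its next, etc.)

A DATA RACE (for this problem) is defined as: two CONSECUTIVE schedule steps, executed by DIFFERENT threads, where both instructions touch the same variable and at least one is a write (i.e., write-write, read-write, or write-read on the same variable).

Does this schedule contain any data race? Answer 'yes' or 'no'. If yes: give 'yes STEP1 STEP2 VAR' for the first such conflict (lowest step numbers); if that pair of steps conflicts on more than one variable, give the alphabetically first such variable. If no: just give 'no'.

Steps 1,2: B(y = x) vs A(x = y). RACE on x (R-W), y (W-R). Multiple vars; alphabetically first is x.
Steps 2,3: A(x = y) vs C(y = x - 2). RACE on x (W-R), y (R-W). Multiple vars; alphabetically first is x.
Steps 3,4: C(y = x - 2) vs A(x = x + 2). RACE on x (R-W).
Steps 4,5: A(x = x + 2) vs B(x = x + 2). RACE on x (W-W).
Steps 5,6: same thread (B). No race.
Steps 6,7: B(x = 0) vs A(x = x - 2). RACE on x (W-W).
Steps 7,8: A(x = x - 2) vs C(x = y). RACE on x (W-W).
Steps 8,9: C(x = y) vs A(x = y). RACE on x (W-W).
Steps 9,10: A(x = y) vs C(x = 5). RACE on x (W-W).
First conflict at steps 1,2.

Answer: yes 1 2 x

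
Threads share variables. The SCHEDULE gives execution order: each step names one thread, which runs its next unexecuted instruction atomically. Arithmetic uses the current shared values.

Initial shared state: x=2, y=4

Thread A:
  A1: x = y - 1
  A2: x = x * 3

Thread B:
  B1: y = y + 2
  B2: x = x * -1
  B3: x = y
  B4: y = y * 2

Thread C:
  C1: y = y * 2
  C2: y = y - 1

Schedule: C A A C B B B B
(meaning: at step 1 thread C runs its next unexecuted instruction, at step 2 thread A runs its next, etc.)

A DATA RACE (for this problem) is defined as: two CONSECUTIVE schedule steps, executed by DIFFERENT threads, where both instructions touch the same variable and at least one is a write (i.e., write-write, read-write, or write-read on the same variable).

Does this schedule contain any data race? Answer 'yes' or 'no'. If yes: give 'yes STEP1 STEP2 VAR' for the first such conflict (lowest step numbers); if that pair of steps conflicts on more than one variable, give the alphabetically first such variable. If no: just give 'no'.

Steps 1,2: C(y = y * 2) vs A(x = y - 1). RACE on y (W-R).
Steps 2,3: same thread (A). No race.
Steps 3,4: A(r=x,w=x) vs C(r=y,w=y). No conflict.
Steps 4,5: C(y = y - 1) vs B(y = y + 2). RACE on y (W-W).
Steps 5,6: same thread (B). No race.
Steps 6,7: same thread (B). No race.
Steps 7,8: same thread (B). No race.
First conflict at steps 1,2.

Answer: yes 1 2 y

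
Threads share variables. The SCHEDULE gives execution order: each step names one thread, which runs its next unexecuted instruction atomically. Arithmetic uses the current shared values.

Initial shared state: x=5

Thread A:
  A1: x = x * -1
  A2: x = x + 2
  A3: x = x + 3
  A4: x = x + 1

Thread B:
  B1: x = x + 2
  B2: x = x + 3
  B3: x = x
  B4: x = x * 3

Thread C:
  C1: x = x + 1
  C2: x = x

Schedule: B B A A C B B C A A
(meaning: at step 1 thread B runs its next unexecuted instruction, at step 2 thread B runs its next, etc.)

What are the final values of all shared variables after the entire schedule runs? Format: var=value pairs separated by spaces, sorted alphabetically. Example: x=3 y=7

Answer: x=-17

Derivation:
Step 1: thread B executes B1 (x = x + 2). Shared: x=7. PCs: A@0 B@1 C@0
Step 2: thread B executes B2 (x = x + 3). Shared: x=10. PCs: A@0 B@2 C@0
Step 3: thread A executes A1 (x = x * -1). Shared: x=-10. PCs: A@1 B@2 C@0
Step 4: thread A executes A2 (x = x + 2). Shared: x=-8. PCs: A@2 B@2 C@0
Step 5: thread C executes C1 (x = x + 1). Shared: x=-7. PCs: A@2 B@2 C@1
Step 6: thread B executes B3 (x = x). Shared: x=-7. PCs: A@2 B@3 C@1
Step 7: thread B executes B4 (x = x * 3). Shared: x=-21. PCs: A@2 B@4 C@1
Step 8: thread C executes C2 (x = x). Shared: x=-21. PCs: A@2 B@4 C@2
Step 9: thread A executes A3 (x = x + 3). Shared: x=-18. PCs: A@3 B@4 C@2
Step 10: thread A executes A4 (x = x + 1). Shared: x=-17. PCs: A@4 B@4 C@2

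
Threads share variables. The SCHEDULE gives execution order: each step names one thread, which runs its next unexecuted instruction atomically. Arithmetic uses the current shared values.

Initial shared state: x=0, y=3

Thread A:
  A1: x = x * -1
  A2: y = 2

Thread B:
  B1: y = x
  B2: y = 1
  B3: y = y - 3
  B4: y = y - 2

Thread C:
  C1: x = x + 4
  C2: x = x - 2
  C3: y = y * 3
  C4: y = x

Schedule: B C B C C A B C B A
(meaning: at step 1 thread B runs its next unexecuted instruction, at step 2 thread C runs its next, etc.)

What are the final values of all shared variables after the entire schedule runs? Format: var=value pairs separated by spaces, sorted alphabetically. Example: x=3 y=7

Step 1: thread B executes B1 (y = x). Shared: x=0 y=0. PCs: A@0 B@1 C@0
Step 2: thread C executes C1 (x = x + 4). Shared: x=4 y=0. PCs: A@0 B@1 C@1
Step 3: thread B executes B2 (y = 1). Shared: x=4 y=1. PCs: A@0 B@2 C@1
Step 4: thread C executes C2 (x = x - 2). Shared: x=2 y=1. PCs: A@0 B@2 C@2
Step 5: thread C executes C3 (y = y * 3). Shared: x=2 y=3. PCs: A@0 B@2 C@3
Step 6: thread A executes A1 (x = x * -1). Shared: x=-2 y=3. PCs: A@1 B@2 C@3
Step 7: thread B executes B3 (y = y - 3). Shared: x=-2 y=0. PCs: A@1 B@3 C@3
Step 8: thread C executes C4 (y = x). Shared: x=-2 y=-2. PCs: A@1 B@3 C@4
Step 9: thread B executes B4 (y = y - 2). Shared: x=-2 y=-4. PCs: A@1 B@4 C@4
Step 10: thread A executes A2 (y = 2). Shared: x=-2 y=2. PCs: A@2 B@4 C@4

Answer: x=-2 y=2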